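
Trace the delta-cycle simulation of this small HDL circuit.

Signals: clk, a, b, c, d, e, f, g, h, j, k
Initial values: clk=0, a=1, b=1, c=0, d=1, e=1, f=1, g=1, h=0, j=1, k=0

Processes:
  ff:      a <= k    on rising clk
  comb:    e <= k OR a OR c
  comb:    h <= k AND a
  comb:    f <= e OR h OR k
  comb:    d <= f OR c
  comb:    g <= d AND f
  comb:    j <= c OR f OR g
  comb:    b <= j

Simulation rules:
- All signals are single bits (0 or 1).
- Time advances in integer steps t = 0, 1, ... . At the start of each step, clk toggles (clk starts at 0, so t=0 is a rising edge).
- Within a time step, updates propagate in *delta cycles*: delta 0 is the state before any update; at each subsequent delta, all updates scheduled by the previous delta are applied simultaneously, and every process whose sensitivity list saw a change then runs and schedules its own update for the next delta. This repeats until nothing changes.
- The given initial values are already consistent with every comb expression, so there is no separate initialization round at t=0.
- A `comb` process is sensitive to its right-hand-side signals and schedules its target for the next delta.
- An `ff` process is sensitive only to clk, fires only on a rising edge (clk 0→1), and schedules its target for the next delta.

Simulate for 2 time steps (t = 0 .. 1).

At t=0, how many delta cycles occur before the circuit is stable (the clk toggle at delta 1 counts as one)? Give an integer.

7

t0.Δ0 c=0 a=1 k=0 f=1 clk=0 d=1 j=1 b=1 h=0 g=1 e=1
t0.Δ1 c=0 a=1 k=0 f=1 clk=1 d=1 j=1 b=1 h=0 g=1 e=1
t0.Δ2 c=0 a=0 k=0 f=1 clk=1 d=1 j=1 b=1 h=0 g=1 e=1
t0.Δ3 c=0 a=0 k=0 f=1 clk=1 d=1 j=1 b=1 h=0 g=1 e=0
t0.Δ4 c=0 a=0 k=0 f=0 clk=1 d=1 j=1 b=1 h=0 g=1 e=0
t0.Δ5 c=0 a=0 k=0 f=0 clk=1 d=0 j=1 b=1 h=0 g=0 e=0
t0.Δ6 c=0 a=0 k=0 f=0 clk=1 d=0 j=0 b=1 h=0 g=0 e=0
t0.Δ7 c=0 a=0 k=0 f=0 clk=1 d=0 j=0 b=0 h=0 g=0 e=0
t1.Δ0 c=0 a=0 k=0 f=0 clk=1 d=0 j=0 b=0 h=0 g=0 e=0
t1.Δ1 c=0 a=0 k=0 f=0 clk=0 d=0 j=0 b=0 h=0 g=0 e=0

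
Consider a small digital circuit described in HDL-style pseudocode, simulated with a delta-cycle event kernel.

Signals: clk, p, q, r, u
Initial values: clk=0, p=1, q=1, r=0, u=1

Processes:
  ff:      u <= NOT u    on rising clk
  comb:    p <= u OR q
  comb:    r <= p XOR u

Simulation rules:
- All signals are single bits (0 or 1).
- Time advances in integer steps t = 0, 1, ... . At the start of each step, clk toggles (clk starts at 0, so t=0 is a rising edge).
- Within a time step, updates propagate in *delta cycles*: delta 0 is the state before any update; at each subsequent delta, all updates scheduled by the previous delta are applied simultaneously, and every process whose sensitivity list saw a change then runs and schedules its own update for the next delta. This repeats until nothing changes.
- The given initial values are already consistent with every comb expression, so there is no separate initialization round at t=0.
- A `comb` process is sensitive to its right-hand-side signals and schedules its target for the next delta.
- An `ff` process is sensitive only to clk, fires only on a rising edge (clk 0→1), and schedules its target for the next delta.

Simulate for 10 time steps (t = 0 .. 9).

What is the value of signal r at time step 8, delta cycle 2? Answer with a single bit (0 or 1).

0

t0.Δ0 q=1 u=1 clk=0 p=1 r=0
t0.Δ1 q=1 u=1 clk=1 p=1 r=0
t0.Δ2 q=1 u=0 clk=1 p=1 r=0
t0.Δ3 q=1 u=0 clk=1 p=1 r=1
t1.Δ0 q=1 u=0 clk=1 p=1 r=1
t1.Δ1 q=1 u=0 clk=0 p=1 r=1
t2.Δ0 q=1 u=0 clk=0 p=1 r=1
t2.Δ1 q=1 u=0 clk=1 p=1 r=1
t2.Δ2 q=1 u=1 clk=1 p=1 r=1
t2.Δ3 q=1 u=1 clk=1 p=1 r=0
t3.Δ0 q=1 u=1 clk=1 p=1 r=0
t3.Δ1 q=1 u=1 clk=0 p=1 r=0
t4.Δ0 q=1 u=1 clk=0 p=1 r=0
t4.Δ1 q=1 u=1 clk=1 p=1 r=0
t4.Δ2 q=1 u=0 clk=1 p=1 r=0
t4.Δ3 q=1 u=0 clk=1 p=1 r=1
t5.Δ0 q=1 u=0 clk=1 p=1 r=1
t5.Δ1 q=1 u=0 clk=0 p=1 r=1
t6.Δ0 q=1 u=0 clk=0 p=1 r=1
t6.Δ1 q=1 u=0 clk=1 p=1 r=1
t6.Δ2 q=1 u=1 clk=1 p=1 r=1
t6.Δ3 q=1 u=1 clk=1 p=1 r=0
t7.Δ0 q=1 u=1 clk=1 p=1 r=0
t7.Δ1 q=1 u=1 clk=0 p=1 r=0
t8.Δ0 q=1 u=1 clk=0 p=1 r=0
t8.Δ1 q=1 u=1 clk=1 p=1 r=0
t8.Δ2 q=1 u=0 clk=1 p=1 r=0
t8.Δ3 q=1 u=0 clk=1 p=1 r=1
t9.Δ0 q=1 u=0 clk=1 p=1 r=1
t9.Δ1 q=1 u=0 clk=0 p=1 r=1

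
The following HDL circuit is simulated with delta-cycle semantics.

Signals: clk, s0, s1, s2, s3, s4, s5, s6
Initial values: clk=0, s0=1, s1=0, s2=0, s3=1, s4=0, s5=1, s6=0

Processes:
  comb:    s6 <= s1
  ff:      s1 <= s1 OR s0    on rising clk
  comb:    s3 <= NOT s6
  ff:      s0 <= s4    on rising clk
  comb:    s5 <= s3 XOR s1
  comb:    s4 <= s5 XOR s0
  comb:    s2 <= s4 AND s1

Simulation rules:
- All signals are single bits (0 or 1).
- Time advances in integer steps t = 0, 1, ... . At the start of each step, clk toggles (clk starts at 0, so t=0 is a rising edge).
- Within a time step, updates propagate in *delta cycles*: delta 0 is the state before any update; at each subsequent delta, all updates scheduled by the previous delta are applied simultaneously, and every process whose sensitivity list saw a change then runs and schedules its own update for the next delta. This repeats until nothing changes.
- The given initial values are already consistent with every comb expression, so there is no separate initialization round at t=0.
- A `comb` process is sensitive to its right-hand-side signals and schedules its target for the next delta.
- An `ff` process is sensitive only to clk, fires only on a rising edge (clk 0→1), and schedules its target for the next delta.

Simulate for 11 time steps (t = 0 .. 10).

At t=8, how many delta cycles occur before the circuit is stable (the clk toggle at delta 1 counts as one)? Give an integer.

4

t0.Δ0 s3=1 s4=0 s0=1 s6=0 s5=1 clk=0 s1=0 s2=0
t0.Δ1 s3=1 s4=0 s0=1 s6=0 s5=1 clk=1 s1=0 s2=0
t0.Δ2 s3=1 s4=0 s0=0 s6=0 s5=1 clk=1 s1=1 s2=0
t0.Δ3 s3=1 s4=1 s0=0 s6=1 s5=0 clk=1 s1=1 s2=0
t0.Δ4 s3=0 s4=0 s0=0 s6=1 s5=0 clk=1 s1=1 s2=1
t0.Δ5 s3=0 s4=0 s0=0 s6=1 s5=1 clk=1 s1=1 s2=0
t0.Δ6 s3=0 s4=1 s0=0 s6=1 s5=1 clk=1 s1=1 s2=0
t0.Δ7 s3=0 s4=1 s0=0 s6=1 s5=1 clk=1 s1=1 s2=1
t1.Δ0 s3=0 s4=1 s0=0 s6=1 s5=1 clk=1 s1=1 s2=1
t1.Δ1 s3=0 s4=1 s0=0 s6=1 s5=1 clk=0 s1=1 s2=1
t2.Δ0 s3=0 s4=1 s0=0 s6=1 s5=1 clk=0 s1=1 s2=1
t2.Δ1 s3=0 s4=1 s0=0 s6=1 s5=1 clk=1 s1=1 s2=1
t2.Δ2 s3=0 s4=1 s0=1 s6=1 s5=1 clk=1 s1=1 s2=1
t2.Δ3 s3=0 s4=0 s0=1 s6=1 s5=1 clk=1 s1=1 s2=1
t2.Δ4 s3=0 s4=0 s0=1 s6=1 s5=1 clk=1 s1=1 s2=0
t3.Δ0 s3=0 s4=0 s0=1 s6=1 s5=1 clk=1 s1=1 s2=0
t3.Δ1 s3=0 s4=0 s0=1 s6=1 s5=1 clk=0 s1=1 s2=0
t4.Δ0 s3=0 s4=0 s0=1 s6=1 s5=1 clk=0 s1=1 s2=0
t4.Δ1 s3=0 s4=0 s0=1 s6=1 s5=1 clk=1 s1=1 s2=0
t4.Δ2 s3=0 s4=0 s0=0 s6=1 s5=1 clk=1 s1=1 s2=0
t4.Δ3 s3=0 s4=1 s0=0 s6=1 s5=1 clk=1 s1=1 s2=0
t4.Δ4 s3=0 s4=1 s0=0 s6=1 s5=1 clk=1 s1=1 s2=1
t5.Δ0 s3=0 s4=1 s0=0 s6=1 s5=1 clk=1 s1=1 s2=1
t5.Δ1 s3=0 s4=1 s0=0 s6=1 s5=1 clk=0 s1=1 s2=1
t6.Δ0 s3=0 s4=1 s0=0 s6=1 s5=1 clk=0 s1=1 s2=1
t6.Δ1 s3=0 s4=1 s0=0 s6=1 s5=1 clk=1 s1=1 s2=1
t6.Δ2 s3=0 s4=1 s0=1 s6=1 s5=1 clk=1 s1=1 s2=1
t6.Δ3 s3=0 s4=0 s0=1 s6=1 s5=1 clk=1 s1=1 s2=1
t6.Δ4 s3=0 s4=0 s0=1 s6=1 s5=1 clk=1 s1=1 s2=0
t7.Δ0 s3=0 s4=0 s0=1 s6=1 s5=1 clk=1 s1=1 s2=0
t7.Δ1 s3=0 s4=0 s0=1 s6=1 s5=1 clk=0 s1=1 s2=0
t8.Δ0 s3=0 s4=0 s0=1 s6=1 s5=1 clk=0 s1=1 s2=0
t8.Δ1 s3=0 s4=0 s0=1 s6=1 s5=1 clk=1 s1=1 s2=0
t8.Δ2 s3=0 s4=0 s0=0 s6=1 s5=1 clk=1 s1=1 s2=0
t8.Δ3 s3=0 s4=1 s0=0 s6=1 s5=1 clk=1 s1=1 s2=0
t8.Δ4 s3=0 s4=1 s0=0 s6=1 s5=1 clk=1 s1=1 s2=1
t9.Δ0 s3=0 s4=1 s0=0 s6=1 s5=1 clk=1 s1=1 s2=1
t9.Δ1 s3=0 s4=1 s0=0 s6=1 s5=1 clk=0 s1=1 s2=1
t10.Δ0 s3=0 s4=1 s0=0 s6=1 s5=1 clk=0 s1=1 s2=1
t10.Δ1 s3=0 s4=1 s0=0 s6=1 s5=1 clk=1 s1=1 s2=1
t10.Δ2 s3=0 s4=1 s0=1 s6=1 s5=1 clk=1 s1=1 s2=1
t10.Δ3 s3=0 s4=0 s0=1 s6=1 s5=1 clk=1 s1=1 s2=1
t10.Δ4 s3=0 s4=0 s0=1 s6=1 s5=1 clk=1 s1=1 s2=0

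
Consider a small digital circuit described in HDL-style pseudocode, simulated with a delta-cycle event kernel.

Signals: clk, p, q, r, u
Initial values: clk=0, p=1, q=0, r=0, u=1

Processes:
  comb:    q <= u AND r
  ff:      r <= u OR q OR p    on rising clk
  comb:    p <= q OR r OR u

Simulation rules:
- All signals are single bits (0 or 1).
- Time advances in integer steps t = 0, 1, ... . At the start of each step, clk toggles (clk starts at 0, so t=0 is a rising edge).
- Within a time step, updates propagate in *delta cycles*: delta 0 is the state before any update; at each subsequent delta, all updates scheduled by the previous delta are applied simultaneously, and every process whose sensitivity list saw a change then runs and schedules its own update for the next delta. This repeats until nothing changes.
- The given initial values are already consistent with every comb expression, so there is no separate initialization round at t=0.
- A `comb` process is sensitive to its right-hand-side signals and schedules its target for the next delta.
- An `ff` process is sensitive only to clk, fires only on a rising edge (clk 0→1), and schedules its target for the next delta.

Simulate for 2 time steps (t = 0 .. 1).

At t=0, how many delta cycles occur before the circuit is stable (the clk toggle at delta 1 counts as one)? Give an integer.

3

t=0 Δ0: r=0 u=1 clk=0 p=1 q=0
  Δ1: clk:0→1
  Δ2: r:0→1
  Δ3: q:0→1
  (3Δ to stable)
t=1 Δ0: r=1 u=1 clk=1 p=1 q=1
  Δ1: clk:1→0
  (1Δ to stable)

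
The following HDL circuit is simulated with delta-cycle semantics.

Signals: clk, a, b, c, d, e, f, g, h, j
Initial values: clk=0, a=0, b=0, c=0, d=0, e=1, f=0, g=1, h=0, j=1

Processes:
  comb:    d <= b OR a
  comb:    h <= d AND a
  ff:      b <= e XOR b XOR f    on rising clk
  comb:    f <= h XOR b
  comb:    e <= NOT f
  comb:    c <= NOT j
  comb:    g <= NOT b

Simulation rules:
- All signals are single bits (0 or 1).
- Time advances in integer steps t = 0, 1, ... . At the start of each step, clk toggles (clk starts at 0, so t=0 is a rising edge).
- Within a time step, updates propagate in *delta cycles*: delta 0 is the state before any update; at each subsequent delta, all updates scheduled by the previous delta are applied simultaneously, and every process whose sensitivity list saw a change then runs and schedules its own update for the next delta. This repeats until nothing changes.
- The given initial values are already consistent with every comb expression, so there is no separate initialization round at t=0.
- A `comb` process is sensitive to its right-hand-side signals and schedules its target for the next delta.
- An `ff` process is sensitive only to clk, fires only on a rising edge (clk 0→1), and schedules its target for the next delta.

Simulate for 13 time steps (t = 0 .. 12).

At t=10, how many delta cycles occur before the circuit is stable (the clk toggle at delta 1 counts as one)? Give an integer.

t=0 Δ0: c=0 clk=0 e=1 d=0 h=0 g=1 j=1 a=0 f=0 b=0
  Δ1: clk:0→1
  Δ2: b:0→1
  Δ3: d:0→1, g:1→0, f:0→1
  Δ4: e:1→0
  (4Δ to stable)
t=1 Δ0: c=0 clk=1 e=0 d=1 h=0 g=0 j=1 a=0 f=1 b=1
  Δ1: clk:1→0
  (1Δ to stable)
t=2 Δ0: c=0 clk=0 e=0 d=1 h=0 g=0 j=1 a=0 f=1 b=1
  Δ1: clk:0→1
  Δ2: b:1→0
  Δ3: d:1→0, g:0→1, f:1→0
  Δ4: e:0→1
  (4Δ to stable)
t=3 Δ0: c=0 clk=1 e=1 d=0 h=0 g=1 j=1 a=0 f=0 b=0
  Δ1: clk:1→0
  (1Δ to stable)
t=4 Δ0: c=0 clk=0 e=1 d=0 h=0 g=1 j=1 a=0 f=0 b=0
  Δ1: clk:0→1
  Δ2: b:0→1
  Δ3: d:0→1, g:1→0, f:0→1
  Δ4: e:1→0
  (4Δ to stable)
t=5 Δ0: c=0 clk=1 e=0 d=1 h=0 g=0 j=1 a=0 f=1 b=1
  Δ1: clk:1→0
  (1Δ to stable)
t=6 Δ0: c=0 clk=0 e=0 d=1 h=0 g=0 j=1 a=0 f=1 b=1
  Δ1: clk:0→1
  Δ2: b:1→0
  Δ3: d:1→0, g:0→1, f:1→0
  Δ4: e:0→1
  (4Δ to stable)
t=7 Δ0: c=0 clk=1 e=1 d=0 h=0 g=1 j=1 a=0 f=0 b=0
  Δ1: clk:1→0
  (1Δ to stable)
t=8 Δ0: c=0 clk=0 e=1 d=0 h=0 g=1 j=1 a=0 f=0 b=0
  Δ1: clk:0→1
  Δ2: b:0→1
  Δ3: d:0→1, g:1→0, f:0→1
  Δ4: e:1→0
  (4Δ to stable)
t=9 Δ0: c=0 clk=1 e=0 d=1 h=0 g=0 j=1 a=0 f=1 b=1
  Δ1: clk:1→0
  (1Δ to stable)
t=10 Δ0: c=0 clk=0 e=0 d=1 h=0 g=0 j=1 a=0 f=1 b=1
  Δ1: clk:0→1
  Δ2: b:1→0
  Δ3: d:1→0, g:0→1, f:1→0
  Δ4: e:0→1
  (4Δ to stable)
t=11 Δ0: c=0 clk=1 e=1 d=0 h=0 g=1 j=1 a=0 f=0 b=0
  Δ1: clk:1→0
  (1Δ to stable)
t=12 Δ0: c=0 clk=0 e=1 d=0 h=0 g=1 j=1 a=0 f=0 b=0
  Δ1: clk:0→1
  Δ2: b:0→1
  Δ3: d:0→1, g:1→0, f:0→1
  Δ4: e:1→0
  (4Δ to stable)

4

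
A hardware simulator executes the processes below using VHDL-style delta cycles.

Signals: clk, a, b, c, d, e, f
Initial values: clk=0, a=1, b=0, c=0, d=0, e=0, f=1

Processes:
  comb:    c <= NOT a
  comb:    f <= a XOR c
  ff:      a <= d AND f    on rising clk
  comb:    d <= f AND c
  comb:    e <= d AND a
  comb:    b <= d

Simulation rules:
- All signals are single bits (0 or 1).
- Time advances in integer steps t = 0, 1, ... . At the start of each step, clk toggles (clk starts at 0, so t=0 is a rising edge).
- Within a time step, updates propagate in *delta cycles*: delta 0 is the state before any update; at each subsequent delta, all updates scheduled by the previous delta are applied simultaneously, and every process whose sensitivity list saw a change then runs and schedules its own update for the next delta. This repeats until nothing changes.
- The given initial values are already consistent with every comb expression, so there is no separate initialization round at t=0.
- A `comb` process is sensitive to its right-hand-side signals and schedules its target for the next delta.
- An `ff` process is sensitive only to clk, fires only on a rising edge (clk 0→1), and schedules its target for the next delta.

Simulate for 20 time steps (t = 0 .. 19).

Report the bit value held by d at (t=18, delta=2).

[bits: clk,c,e,a,b,f,d]
t=0: Δ0=0001010 Δ1=1001010 Δ2=1000010 Δ3=1100000 Δ4=1100010 Δ5=1100011 Δ6=1100111 | 6Δ
t=1: Δ0=1100111 Δ1=0100111 | 1Δ
t=2: Δ0=0100111 Δ1=1100111 Δ2=1101111 Δ3=1011101 Δ4=1011110 Δ5=1001010 | 5Δ
t=3: Δ0=1001010 Δ1=0001010 | 1Δ
t=4: Δ0=0001010 Δ1=1001010 Δ2=1000010 Δ3=1100000 Δ4=1100010 Δ5=1100011 Δ6=1100111 | 6Δ
t=5: Δ0=1100111 Δ1=0100111 | 1Δ
t=6: Δ0=0100111 Δ1=1100111 Δ2=1101111 Δ3=1011101 Δ4=1011110 Δ5=1001010 | 5Δ
t=7: Δ0=1001010 Δ1=0001010 | 1Δ
t=8: Δ0=0001010 Δ1=1001010 Δ2=1000010 Δ3=1100000 Δ4=1100010 Δ5=1100011 Δ6=1100111 | 6Δ
t=9: Δ0=1100111 Δ1=0100111 | 1Δ
t=10: Δ0=0100111 Δ1=1100111 Δ2=1101111 Δ3=1011101 Δ4=1011110 Δ5=1001010 | 5Δ
t=11: Δ0=1001010 Δ1=0001010 | 1Δ
t=12: Δ0=0001010 Δ1=1001010 Δ2=1000010 Δ3=1100000 Δ4=1100010 Δ5=1100011 Δ6=1100111 | 6Δ
t=13: Δ0=1100111 Δ1=0100111 | 1Δ
t=14: Δ0=0100111 Δ1=1100111 Δ2=1101111 Δ3=1011101 Δ4=1011110 Δ5=1001010 | 5Δ
t=15: Δ0=1001010 Δ1=0001010 | 1Δ
t=16: Δ0=0001010 Δ1=1001010 Δ2=1000010 Δ3=1100000 Δ4=1100010 Δ5=1100011 Δ6=1100111 | 6Δ
t=17: Δ0=1100111 Δ1=0100111 | 1Δ
t=18: Δ0=0100111 Δ1=1100111 Δ2=1101111 Δ3=1011101 Δ4=1011110 Δ5=1001010 | 5Δ
t=19: Δ0=1001010 Δ1=0001010 | 1Δ

1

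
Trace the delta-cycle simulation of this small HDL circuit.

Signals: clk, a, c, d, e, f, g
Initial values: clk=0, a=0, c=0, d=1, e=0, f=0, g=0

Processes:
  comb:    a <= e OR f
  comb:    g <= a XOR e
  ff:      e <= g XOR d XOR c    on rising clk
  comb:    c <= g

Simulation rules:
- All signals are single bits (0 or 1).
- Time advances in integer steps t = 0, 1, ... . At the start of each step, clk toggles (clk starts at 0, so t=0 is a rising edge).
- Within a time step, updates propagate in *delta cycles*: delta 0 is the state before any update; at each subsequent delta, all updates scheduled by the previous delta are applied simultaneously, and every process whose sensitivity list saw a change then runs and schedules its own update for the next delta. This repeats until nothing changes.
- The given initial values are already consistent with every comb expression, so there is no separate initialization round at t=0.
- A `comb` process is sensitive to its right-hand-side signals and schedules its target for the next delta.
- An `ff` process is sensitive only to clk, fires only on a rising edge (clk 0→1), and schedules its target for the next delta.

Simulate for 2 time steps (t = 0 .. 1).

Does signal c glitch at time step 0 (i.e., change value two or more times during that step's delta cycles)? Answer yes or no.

t=0 Δ0: a=0 e=0 f=0 g=0 c=0 clk=0 d=1
  Δ1: clk:0→1
  Δ2: e:0→1
  Δ3: a:0→1, g:0→1
  Δ4: g:1→0, c:0→1
  Δ5: c:1→0
  (5Δ to stable)
t=1 Δ0: a=1 e=1 f=0 g=0 c=0 clk=1 d=1
  Δ1: clk:1→0
  (1Δ to stable)

yes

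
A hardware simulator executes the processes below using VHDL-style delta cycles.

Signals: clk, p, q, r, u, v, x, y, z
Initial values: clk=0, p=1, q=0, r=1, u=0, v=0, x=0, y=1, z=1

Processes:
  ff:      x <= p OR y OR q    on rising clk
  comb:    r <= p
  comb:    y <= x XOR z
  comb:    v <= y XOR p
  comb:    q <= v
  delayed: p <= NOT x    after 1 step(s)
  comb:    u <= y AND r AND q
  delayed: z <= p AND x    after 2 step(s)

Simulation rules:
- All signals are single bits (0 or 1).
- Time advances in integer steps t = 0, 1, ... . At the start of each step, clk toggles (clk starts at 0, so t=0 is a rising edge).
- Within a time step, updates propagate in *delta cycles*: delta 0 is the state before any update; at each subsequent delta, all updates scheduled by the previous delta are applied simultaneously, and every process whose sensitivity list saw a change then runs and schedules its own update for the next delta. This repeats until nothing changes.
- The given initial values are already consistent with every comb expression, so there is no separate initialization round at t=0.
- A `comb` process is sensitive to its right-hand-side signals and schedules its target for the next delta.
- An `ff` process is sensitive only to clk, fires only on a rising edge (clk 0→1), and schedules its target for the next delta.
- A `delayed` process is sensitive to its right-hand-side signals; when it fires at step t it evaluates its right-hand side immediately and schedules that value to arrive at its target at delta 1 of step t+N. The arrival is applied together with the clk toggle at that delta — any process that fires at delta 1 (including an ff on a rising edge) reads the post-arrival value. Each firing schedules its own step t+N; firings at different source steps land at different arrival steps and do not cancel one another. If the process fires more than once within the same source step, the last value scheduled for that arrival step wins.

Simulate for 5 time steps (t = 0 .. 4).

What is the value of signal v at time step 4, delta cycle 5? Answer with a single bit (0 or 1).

0

[bits: y,r,x,clk,p,q,u,v,z]
t=0: Δ0=110010001 Δ1=110110001 Δ2=111110001 Δ3=011110001 Δ4=011110011 Δ5=011111011 | 5Δ
t=1: Δ0=011111011 Δ1=011001011 Δ2=001001001 Δ3=001000001 | 3Δ
t=2: Δ0=001000001 Δ1=001100001 Δ2=000100001 Δ3=100100001 Δ4=100100011 Δ5=100101011 | 5Δ
t=3: Δ0=100101011 Δ1=100011010 Δ2=010011000 Δ3=010010010 Δ4=010011010 | 4Δ
t=4: Δ0=010011010 Δ1=010111010 Δ2=011111010 Δ3=111111010 Δ4=111111100 Δ5=111110100 Δ6=111110000 | 6Δ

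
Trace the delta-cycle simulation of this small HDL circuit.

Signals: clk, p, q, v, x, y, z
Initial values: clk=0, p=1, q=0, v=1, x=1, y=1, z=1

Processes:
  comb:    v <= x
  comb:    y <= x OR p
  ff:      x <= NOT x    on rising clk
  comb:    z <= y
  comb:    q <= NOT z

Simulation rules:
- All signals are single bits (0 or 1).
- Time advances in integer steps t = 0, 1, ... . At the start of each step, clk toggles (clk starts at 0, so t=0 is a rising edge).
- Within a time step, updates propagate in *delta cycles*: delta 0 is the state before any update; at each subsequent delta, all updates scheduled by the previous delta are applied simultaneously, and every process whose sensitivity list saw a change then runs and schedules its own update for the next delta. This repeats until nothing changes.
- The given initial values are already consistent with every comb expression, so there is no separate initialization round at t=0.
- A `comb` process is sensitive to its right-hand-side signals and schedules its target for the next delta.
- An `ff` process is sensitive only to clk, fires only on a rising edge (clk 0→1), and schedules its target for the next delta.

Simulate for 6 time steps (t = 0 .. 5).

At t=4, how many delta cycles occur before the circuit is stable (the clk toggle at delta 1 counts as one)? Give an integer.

3

t=0 Δ0: clk=0 v=1 z=1 p=1 q=0 y=1 x=1
  Δ1: clk:0→1
  Δ2: x:1→0
  Δ3: v:1→0
  (3Δ to stable)
t=1 Δ0: clk=1 v=0 z=1 p=1 q=0 y=1 x=0
  Δ1: clk:1→0
  (1Δ to stable)
t=2 Δ0: clk=0 v=0 z=1 p=1 q=0 y=1 x=0
  Δ1: clk:0→1
  Δ2: x:0→1
  Δ3: v:0→1
  (3Δ to stable)
t=3 Δ0: clk=1 v=1 z=1 p=1 q=0 y=1 x=1
  Δ1: clk:1→0
  (1Δ to stable)
t=4 Δ0: clk=0 v=1 z=1 p=1 q=0 y=1 x=1
  Δ1: clk:0→1
  Δ2: x:1→0
  Δ3: v:1→0
  (3Δ to stable)
t=5 Δ0: clk=1 v=0 z=1 p=1 q=0 y=1 x=0
  Δ1: clk:1→0
  (1Δ to stable)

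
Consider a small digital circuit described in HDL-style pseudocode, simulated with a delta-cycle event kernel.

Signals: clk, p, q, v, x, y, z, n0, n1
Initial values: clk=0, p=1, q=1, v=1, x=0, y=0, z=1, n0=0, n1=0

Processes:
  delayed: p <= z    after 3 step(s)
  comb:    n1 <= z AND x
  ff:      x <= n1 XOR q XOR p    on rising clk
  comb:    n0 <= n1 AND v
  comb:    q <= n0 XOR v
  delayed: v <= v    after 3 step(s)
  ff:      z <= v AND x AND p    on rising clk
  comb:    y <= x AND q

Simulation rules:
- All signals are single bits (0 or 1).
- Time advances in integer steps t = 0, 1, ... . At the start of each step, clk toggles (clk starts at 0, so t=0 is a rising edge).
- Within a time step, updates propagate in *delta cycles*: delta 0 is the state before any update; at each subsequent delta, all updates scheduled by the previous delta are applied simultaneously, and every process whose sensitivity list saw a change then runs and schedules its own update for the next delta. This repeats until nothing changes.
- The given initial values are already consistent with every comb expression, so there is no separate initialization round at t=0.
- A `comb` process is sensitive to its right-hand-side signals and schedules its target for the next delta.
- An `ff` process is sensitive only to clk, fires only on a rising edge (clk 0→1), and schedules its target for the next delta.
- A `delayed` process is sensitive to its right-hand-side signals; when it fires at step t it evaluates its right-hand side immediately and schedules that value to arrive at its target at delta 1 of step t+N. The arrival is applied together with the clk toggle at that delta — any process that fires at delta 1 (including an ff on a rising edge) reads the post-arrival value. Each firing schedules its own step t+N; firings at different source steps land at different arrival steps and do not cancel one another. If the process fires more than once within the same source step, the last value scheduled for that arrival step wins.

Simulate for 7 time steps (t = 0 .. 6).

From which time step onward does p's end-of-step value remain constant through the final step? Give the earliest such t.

3

t0.Δ0 n1=0 v=1 p=1 z=1 clk=0 q=1 n0=0 x=0 y=0
t0.Δ1 n1=0 v=1 p=1 z=1 clk=1 q=1 n0=0 x=0 y=0
t0.Δ2 n1=0 v=1 p=1 z=0 clk=1 q=1 n0=0 x=0 y=0
t1.Δ0 n1=0 v=1 p=1 z=0 clk=1 q=1 n0=0 x=0 y=0
t1.Δ1 n1=0 v=1 p=1 z=0 clk=0 q=1 n0=0 x=0 y=0
t2.Δ0 n1=0 v=1 p=1 z=0 clk=0 q=1 n0=0 x=0 y=0
t2.Δ1 n1=0 v=1 p=1 z=0 clk=1 q=1 n0=0 x=0 y=0
t3.Δ0 n1=0 v=1 p=1 z=0 clk=1 q=1 n0=0 x=0 y=0
t3.Δ1 n1=0 v=1 p=0 z=0 clk=0 q=1 n0=0 x=0 y=0
t4.Δ0 n1=0 v=1 p=0 z=0 clk=0 q=1 n0=0 x=0 y=0
t4.Δ1 n1=0 v=1 p=0 z=0 clk=1 q=1 n0=0 x=0 y=0
t4.Δ2 n1=0 v=1 p=0 z=0 clk=1 q=1 n0=0 x=1 y=0
t4.Δ3 n1=0 v=1 p=0 z=0 clk=1 q=1 n0=0 x=1 y=1
t5.Δ0 n1=0 v=1 p=0 z=0 clk=1 q=1 n0=0 x=1 y=1
t5.Δ1 n1=0 v=1 p=0 z=0 clk=0 q=1 n0=0 x=1 y=1
t6.Δ0 n1=0 v=1 p=0 z=0 clk=0 q=1 n0=0 x=1 y=1
t6.Δ1 n1=0 v=1 p=0 z=0 clk=1 q=1 n0=0 x=1 y=1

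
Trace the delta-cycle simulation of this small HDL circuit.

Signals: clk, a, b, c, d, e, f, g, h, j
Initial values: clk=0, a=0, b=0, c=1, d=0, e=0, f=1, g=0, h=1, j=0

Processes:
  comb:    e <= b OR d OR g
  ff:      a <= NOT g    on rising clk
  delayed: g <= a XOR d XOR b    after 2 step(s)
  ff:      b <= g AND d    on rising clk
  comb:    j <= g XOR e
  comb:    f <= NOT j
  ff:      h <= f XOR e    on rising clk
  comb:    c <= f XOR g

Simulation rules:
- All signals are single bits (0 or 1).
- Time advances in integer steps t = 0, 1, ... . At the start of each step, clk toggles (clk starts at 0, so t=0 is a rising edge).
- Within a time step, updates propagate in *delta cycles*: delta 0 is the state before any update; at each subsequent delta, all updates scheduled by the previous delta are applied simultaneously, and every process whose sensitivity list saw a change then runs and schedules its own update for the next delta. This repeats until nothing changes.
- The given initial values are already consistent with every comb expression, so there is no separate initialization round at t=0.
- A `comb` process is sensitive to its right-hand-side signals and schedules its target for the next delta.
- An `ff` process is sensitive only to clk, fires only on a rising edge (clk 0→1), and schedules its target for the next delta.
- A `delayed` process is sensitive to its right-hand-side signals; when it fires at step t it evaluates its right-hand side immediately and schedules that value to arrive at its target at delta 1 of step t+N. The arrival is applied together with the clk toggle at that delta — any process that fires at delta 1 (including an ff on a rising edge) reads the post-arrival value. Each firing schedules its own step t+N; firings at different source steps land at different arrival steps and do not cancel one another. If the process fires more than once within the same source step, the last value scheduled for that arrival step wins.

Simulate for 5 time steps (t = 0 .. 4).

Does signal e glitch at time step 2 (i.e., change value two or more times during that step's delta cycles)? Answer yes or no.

no

t=0 Δ0: a=0 f=1 g=0 c=1 h=1 j=0 e=0 b=0 d=0 clk=0
  Δ1: clk:0→1
  Δ2: a:0→1
  (2Δ to stable)
t=1 Δ0: a=1 f=1 g=0 c=1 h=1 j=0 e=0 b=0 d=0 clk=1
  Δ1: clk:1→0
  (1Δ to stable)
t=2 Δ0: a=1 f=1 g=0 c=1 h=1 j=0 e=0 b=0 d=0 clk=0
  Δ1: g:0→1, clk:0→1
  Δ2: a:1→0, c:1→0, j:0→1, e:0→1
  Δ3: f:1→0, j:1→0
  Δ4: f:0→1, c:0→1
  Δ5: c:1→0
  (5Δ to stable)
t=3 Δ0: a=0 f=1 g=1 c=0 h=1 j=0 e=1 b=0 d=0 clk=1
  Δ1: clk:1→0
  (1Δ to stable)
t=4 Δ0: a=0 f=1 g=1 c=0 h=1 j=0 e=1 b=0 d=0 clk=0
  Δ1: g:1→0, clk:0→1
  Δ2: a:0→1, c:0→1, h:1→0, j:0→1, e:1→0
  Δ3: f:1→0, j:1→0
  Δ4: f:0→1, c:1→0
  Δ5: c:0→1
  (5Δ to stable)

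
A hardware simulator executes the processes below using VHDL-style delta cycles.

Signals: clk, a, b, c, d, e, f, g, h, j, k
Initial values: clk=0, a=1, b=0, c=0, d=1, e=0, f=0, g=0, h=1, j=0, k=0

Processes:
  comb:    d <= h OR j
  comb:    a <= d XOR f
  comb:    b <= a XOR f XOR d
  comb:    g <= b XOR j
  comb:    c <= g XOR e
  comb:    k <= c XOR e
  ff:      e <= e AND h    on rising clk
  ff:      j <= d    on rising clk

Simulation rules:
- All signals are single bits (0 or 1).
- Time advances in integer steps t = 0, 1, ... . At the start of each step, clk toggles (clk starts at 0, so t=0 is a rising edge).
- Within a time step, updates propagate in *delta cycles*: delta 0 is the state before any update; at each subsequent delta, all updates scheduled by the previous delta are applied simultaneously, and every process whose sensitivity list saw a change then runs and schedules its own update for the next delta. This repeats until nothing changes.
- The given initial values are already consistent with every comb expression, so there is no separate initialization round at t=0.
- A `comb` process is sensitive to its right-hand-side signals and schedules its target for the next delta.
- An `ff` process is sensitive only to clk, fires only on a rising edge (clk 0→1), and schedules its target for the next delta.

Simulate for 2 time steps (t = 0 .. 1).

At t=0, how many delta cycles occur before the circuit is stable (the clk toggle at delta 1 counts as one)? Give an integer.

t=0 Δ0: k=0 b=0 j=0 c=0 d=1 h=1 a=1 g=0 e=0 f=0 clk=0
  Δ1: clk:0→1
  Δ2: j:0→1
  Δ3: g:0→1
  Δ4: c:0→1
  Δ5: k:0→1
  (5Δ to stable)
t=1 Δ0: k=1 b=0 j=1 c=1 d=1 h=1 a=1 g=1 e=0 f=0 clk=1
  Δ1: clk:1→0
  (1Δ to stable)

5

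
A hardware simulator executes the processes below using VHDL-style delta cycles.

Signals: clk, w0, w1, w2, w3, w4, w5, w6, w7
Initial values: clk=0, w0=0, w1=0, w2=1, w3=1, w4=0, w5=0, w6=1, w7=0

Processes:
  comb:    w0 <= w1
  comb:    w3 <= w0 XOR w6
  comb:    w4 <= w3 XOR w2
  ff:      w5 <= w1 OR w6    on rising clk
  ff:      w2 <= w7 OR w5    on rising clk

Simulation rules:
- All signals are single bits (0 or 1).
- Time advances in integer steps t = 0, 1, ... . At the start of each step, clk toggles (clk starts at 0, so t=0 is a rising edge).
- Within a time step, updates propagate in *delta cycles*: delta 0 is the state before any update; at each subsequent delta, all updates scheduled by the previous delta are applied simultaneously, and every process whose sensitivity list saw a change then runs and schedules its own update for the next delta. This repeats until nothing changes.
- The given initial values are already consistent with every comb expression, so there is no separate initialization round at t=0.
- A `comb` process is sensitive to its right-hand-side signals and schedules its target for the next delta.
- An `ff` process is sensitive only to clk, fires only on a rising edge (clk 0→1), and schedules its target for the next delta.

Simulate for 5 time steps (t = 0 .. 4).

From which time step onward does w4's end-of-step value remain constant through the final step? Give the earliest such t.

t0.Δ0 w3=1 w2=1 w0=0 w6=1 w7=0 w4=0 w1=0 clk=0 w5=0
t0.Δ1 w3=1 w2=1 w0=0 w6=1 w7=0 w4=0 w1=0 clk=1 w5=0
t0.Δ2 w3=1 w2=0 w0=0 w6=1 w7=0 w4=0 w1=0 clk=1 w5=1
t0.Δ3 w3=1 w2=0 w0=0 w6=1 w7=0 w4=1 w1=0 clk=1 w5=1
t1.Δ0 w3=1 w2=0 w0=0 w6=1 w7=0 w4=1 w1=0 clk=1 w5=1
t1.Δ1 w3=1 w2=0 w0=0 w6=1 w7=0 w4=1 w1=0 clk=0 w5=1
t2.Δ0 w3=1 w2=0 w0=0 w6=1 w7=0 w4=1 w1=0 clk=0 w5=1
t2.Δ1 w3=1 w2=0 w0=0 w6=1 w7=0 w4=1 w1=0 clk=1 w5=1
t2.Δ2 w3=1 w2=1 w0=0 w6=1 w7=0 w4=1 w1=0 clk=1 w5=1
t2.Δ3 w3=1 w2=1 w0=0 w6=1 w7=0 w4=0 w1=0 clk=1 w5=1
t3.Δ0 w3=1 w2=1 w0=0 w6=1 w7=0 w4=0 w1=0 clk=1 w5=1
t3.Δ1 w3=1 w2=1 w0=0 w6=1 w7=0 w4=0 w1=0 clk=0 w5=1
t4.Δ0 w3=1 w2=1 w0=0 w6=1 w7=0 w4=0 w1=0 clk=0 w5=1
t4.Δ1 w3=1 w2=1 w0=0 w6=1 w7=0 w4=0 w1=0 clk=1 w5=1

2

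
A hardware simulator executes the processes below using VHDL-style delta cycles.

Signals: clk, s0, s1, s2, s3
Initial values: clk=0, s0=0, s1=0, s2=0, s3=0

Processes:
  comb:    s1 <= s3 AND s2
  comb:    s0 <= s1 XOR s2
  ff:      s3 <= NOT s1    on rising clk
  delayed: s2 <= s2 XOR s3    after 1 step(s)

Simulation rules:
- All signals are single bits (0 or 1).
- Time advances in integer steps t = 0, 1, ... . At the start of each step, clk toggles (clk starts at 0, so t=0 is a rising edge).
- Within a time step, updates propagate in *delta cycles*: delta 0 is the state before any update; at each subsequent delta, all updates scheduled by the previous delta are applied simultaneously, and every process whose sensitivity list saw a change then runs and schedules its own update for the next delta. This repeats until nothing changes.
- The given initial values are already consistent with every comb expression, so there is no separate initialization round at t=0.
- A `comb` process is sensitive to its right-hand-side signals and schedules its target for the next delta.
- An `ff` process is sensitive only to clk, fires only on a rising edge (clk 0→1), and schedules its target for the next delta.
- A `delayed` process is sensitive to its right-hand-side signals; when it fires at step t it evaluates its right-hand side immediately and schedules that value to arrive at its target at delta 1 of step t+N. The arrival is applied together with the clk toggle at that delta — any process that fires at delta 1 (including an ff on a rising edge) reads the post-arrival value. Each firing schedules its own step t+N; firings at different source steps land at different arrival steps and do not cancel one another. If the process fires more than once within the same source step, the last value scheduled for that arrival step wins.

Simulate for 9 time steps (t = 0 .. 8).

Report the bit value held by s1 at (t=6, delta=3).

t=0 Δ0: s1=0 s2=0 clk=0 s0=0 s3=0
  Δ1: clk:0→1
  Δ2: s3:0→1
  (2Δ to stable)
t=1 Δ0: s1=0 s2=0 clk=1 s0=0 s3=1
  Δ1: s2:0→1, clk:1→0
  Δ2: s1:0→1, s0:0→1
  Δ3: s0:1→0
  (3Δ to stable)
t=2 Δ0: s1=1 s2=1 clk=0 s0=0 s3=1
  Δ1: s2:1→0, clk:0→1
  Δ2: s1:1→0, s0:0→1, s3:1→0
  Δ3: s0:1→0
  (3Δ to stable)
t=3 Δ0: s1=0 s2=0 clk=1 s0=0 s3=0
  Δ1: clk:1→0
  (1Δ to stable)
t=4 Δ0: s1=0 s2=0 clk=0 s0=0 s3=0
  Δ1: clk:0→1
  Δ2: s3:0→1
  (2Δ to stable)
t=5 Δ0: s1=0 s2=0 clk=1 s0=0 s3=1
  Δ1: s2:0→1, clk:1→0
  Δ2: s1:0→1, s0:0→1
  Δ3: s0:1→0
  (3Δ to stable)
t=6 Δ0: s1=1 s2=1 clk=0 s0=0 s3=1
  Δ1: s2:1→0, clk:0→1
  Δ2: s1:1→0, s0:0→1, s3:1→0
  Δ3: s0:1→0
  (3Δ to stable)
t=7 Δ0: s1=0 s2=0 clk=1 s0=0 s3=0
  Δ1: clk:1→0
  (1Δ to stable)
t=8 Δ0: s1=0 s2=0 clk=0 s0=0 s3=0
  Δ1: clk:0→1
  Δ2: s3:0→1
  (2Δ to stable)

0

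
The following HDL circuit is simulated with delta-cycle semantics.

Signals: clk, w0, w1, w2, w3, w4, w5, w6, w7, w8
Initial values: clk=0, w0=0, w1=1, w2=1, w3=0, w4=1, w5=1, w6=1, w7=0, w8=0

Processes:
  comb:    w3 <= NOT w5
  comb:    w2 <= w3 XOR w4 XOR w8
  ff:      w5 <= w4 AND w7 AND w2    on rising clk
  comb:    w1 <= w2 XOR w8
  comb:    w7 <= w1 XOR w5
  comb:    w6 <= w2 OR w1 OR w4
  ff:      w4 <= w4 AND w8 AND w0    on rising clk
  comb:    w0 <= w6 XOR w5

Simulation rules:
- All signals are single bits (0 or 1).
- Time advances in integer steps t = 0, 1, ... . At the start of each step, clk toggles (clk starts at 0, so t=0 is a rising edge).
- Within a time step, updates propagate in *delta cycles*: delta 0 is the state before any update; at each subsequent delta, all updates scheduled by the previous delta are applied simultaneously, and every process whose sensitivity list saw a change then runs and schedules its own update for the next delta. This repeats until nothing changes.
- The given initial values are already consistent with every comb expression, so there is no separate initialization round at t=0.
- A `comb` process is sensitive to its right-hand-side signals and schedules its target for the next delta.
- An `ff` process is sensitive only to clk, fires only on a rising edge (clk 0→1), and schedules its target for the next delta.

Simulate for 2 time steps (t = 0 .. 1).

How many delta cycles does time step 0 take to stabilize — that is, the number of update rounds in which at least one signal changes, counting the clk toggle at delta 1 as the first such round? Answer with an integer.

[bits: w4,w6,w1,w7,w2,w0,clk,w5,w8,w3]
t=0: Δ0=1110100100 Δ1=1110101100 Δ2=0110101000 Δ3=0111011001 Δ4=0101111001 Δ5=0110111001 Δ6=0111111001 | 6Δ
t=1: Δ0=0111111001 Δ1=0111110001 | 1Δ

6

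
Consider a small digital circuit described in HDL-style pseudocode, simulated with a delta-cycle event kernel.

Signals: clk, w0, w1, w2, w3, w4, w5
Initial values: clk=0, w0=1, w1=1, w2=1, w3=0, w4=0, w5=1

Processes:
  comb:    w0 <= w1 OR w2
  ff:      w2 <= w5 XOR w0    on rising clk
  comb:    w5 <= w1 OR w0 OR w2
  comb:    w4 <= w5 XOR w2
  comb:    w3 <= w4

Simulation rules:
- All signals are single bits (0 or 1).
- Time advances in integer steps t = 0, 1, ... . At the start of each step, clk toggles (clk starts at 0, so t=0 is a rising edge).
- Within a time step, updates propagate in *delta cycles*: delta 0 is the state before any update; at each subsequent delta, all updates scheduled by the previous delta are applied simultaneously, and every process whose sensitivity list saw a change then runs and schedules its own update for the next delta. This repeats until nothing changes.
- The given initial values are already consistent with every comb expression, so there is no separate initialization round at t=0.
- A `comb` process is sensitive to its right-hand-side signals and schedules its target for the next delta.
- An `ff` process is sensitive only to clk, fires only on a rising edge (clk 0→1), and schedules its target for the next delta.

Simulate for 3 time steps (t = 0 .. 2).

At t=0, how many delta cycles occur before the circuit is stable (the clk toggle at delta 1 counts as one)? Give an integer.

[bits: w4,w2,w1,clk,w5,w3,w0]
t=0: Δ0=0110101 Δ1=0111101 Δ2=0011101 Δ3=1011101 Δ4=1011111 | 4Δ
t=1: Δ0=1011111 Δ1=1010111 | 1Δ
t=2: Δ0=1010111 Δ1=1011111 | 1Δ

4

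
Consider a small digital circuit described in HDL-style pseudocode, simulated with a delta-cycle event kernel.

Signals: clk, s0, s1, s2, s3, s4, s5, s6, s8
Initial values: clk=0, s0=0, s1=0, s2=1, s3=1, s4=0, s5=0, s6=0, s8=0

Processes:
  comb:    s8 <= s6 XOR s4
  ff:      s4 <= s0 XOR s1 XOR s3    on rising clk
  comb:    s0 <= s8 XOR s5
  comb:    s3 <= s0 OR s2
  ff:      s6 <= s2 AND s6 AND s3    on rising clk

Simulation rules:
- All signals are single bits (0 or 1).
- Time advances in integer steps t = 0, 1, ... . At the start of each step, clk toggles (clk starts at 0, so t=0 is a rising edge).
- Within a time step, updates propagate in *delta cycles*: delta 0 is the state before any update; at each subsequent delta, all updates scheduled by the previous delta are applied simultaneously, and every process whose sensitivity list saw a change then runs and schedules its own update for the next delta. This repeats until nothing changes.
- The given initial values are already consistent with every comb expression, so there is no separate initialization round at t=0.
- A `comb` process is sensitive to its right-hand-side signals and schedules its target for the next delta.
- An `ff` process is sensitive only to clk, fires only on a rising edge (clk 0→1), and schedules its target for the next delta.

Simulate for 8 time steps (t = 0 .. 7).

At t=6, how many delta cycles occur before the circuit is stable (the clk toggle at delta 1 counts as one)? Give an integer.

[bits: s5,s3,s6,clk,s1,s4,s0,s2,s8]
t=0: Δ0=010000010 Δ1=010100010 Δ2=010101010 Δ3=010101011 Δ4=010101111 | 4Δ
t=1: Δ0=010101111 Δ1=010001111 | 1Δ
t=2: Δ0=010001111 Δ1=010101111 Δ2=010100111 Δ3=010100110 Δ4=010100010 | 4Δ
t=3: Δ0=010100010 Δ1=010000010 | 1Δ
t=4: Δ0=010000010 Δ1=010100010 Δ2=010101010 Δ3=010101011 Δ4=010101111 | 4Δ
t=5: Δ0=010101111 Δ1=010001111 | 1Δ
t=6: Δ0=010001111 Δ1=010101111 Δ2=010100111 Δ3=010100110 Δ4=010100010 | 4Δ
t=7: Δ0=010100010 Δ1=010000010 | 1Δ

4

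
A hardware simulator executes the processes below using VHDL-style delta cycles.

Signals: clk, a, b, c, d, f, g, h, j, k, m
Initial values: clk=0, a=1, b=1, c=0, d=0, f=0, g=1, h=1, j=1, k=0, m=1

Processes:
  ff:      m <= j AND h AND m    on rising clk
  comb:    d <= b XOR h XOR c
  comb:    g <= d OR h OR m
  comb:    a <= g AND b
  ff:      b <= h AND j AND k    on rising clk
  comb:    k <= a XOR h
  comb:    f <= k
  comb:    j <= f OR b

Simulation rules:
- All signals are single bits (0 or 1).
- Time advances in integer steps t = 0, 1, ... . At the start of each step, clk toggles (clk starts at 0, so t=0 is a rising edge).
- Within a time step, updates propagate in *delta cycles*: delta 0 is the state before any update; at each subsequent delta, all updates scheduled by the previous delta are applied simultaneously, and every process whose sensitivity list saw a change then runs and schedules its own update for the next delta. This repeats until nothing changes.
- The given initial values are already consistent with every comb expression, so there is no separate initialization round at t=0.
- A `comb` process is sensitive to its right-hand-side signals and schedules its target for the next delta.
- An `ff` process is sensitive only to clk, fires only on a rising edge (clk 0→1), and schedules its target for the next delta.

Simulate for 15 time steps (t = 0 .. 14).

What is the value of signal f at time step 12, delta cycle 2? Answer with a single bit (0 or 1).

[bits: c,m,b,g,clk,f,k,h,a,d,j]
t=0: Δ0=01110001101 Δ1=01111001101 Δ2=01011001101 Δ3=01011001010 Δ4=01011011010 Δ5=01011111010 Δ6=01011111011 | 6Δ
t=1: Δ0=01011111011 Δ1=01010111011 | 1Δ
t=2: Δ0=01010111011 Δ1=01011111011 Δ2=01111111011 Δ3=01111111101 Δ4=01111101101 Δ5=01111001101 | 5Δ
t=3: Δ0=01111001101 Δ1=01110001101 | 1Δ
t=4: Δ0=01110001101 Δ1=01111001101 Δ2=01011001101 Δ3=01011001010 Δ4=01011011010 Δ5=01011111010 Δ6=01011111011 | 6Δ
t=5: Δ0=01011111011 Δ1=01010111011 | 1Δ
t=6: Δ0=01010111011 Δ1=01011111011 Δ2=01111111011 Δ3=01111111101 Δ4=01111101101 Δ5=01111001101 | 5Δ
t=7: Δ0=01111001101 Δ1=01110001101 | 1Δ
t=8: Δ0=01110001101 Δ1=01111001101 Δ2=01011001101 Δ3=01011001010 Δ4=01011011010 Δ5=01011111010 Δ6=01011111011 | 6Δ
t=9: Δ0=01011111011 Δ1=01010111011 | 1Δ
t=10: Δ0=01010111011 Δ1=01011111011 Δ2=01111111011 Δ3=01111111101 Δ4=01111101101 Δ5=01111001101 | 5Δ
t=11: Δ0=01111001101 Δ1=01110001101 | 1Δ
t=12: Δ0=01110001101 Δ1=01111001101 Δ2=01011001101 Δ3=01011001010 Δ4=01011011010 Δ5=01011111010 Δ6=01011111011 | 6Δ
t=13: Δ0=01011111011 Δ1=01010111011 | 1Δ
t=14: Δ0=01010111011 Δ1=01011111011 Δ2=01111111011 Δ3=01111111101 Δ4=01111101101 Δ5=01111001101 | 5Δ

0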